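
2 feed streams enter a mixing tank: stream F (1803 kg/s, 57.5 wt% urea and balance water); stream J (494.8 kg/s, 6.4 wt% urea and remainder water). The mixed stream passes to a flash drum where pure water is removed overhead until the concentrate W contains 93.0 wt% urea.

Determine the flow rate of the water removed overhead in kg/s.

urea entering = 1803×0.575 + 494.8×0.064 = 1068.4 kg/s.
All urea reports to W, so W = 1068.4/0.930 = 1148.8 kg/s.
Total feed = 2297.8 kg/s; overhead = 2297.8 − 1148.8 = 1149 kg/s.

1149 kg/s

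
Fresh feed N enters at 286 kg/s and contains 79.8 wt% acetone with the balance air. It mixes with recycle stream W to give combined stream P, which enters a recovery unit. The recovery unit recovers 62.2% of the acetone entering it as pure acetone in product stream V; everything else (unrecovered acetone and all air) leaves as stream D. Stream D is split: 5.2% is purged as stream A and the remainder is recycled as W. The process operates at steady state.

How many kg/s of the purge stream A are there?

air enters only via N and leaves only via the purge: 286×0.202 = 0.052×(air in D), and the recovery unit passes all air, so air in P = air in D = 1111 kg/s.
acetone in P: m_A = 286×0.798 + (1−0.052)·(1−0.622)·m_A, so m_A = 228.23/0.6417 = 355.69 kg/s.
D = (1−0.622)×355.69 + 1111 = 1245.4 kg/s.
Purge A = 0.052×1245.4 = 64.763 kg/s.

64.76 kg/s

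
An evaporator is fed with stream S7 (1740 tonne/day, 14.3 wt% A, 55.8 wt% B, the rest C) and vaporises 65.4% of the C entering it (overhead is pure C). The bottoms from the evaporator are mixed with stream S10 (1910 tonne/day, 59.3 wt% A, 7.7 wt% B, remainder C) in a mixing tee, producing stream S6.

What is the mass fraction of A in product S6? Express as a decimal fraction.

Vapour removed = 0.654×0.299×1740 = 340.25 tonne/day; concentrate = 1399.7 tonne/day.
A reaching the mixer = 248.82 (from concentrate) + 1910×0.593 = 1381.4 tonne/day.
Product flow = 1399.7 + 1910 = 3309.7 tonne/day; A fraction = 0.417.

0.417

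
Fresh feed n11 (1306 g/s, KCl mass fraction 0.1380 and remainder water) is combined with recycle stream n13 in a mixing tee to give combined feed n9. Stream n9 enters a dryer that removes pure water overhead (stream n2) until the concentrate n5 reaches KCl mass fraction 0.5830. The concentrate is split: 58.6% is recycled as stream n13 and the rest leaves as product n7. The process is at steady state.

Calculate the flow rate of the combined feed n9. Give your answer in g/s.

1744 g/s

Overall KCl balance (none leaves overhead): KCl in fresh feed = KCl in product, i.e. 1306×0.138 = (1−0.586)·n5·0.583.
n5 = 180.23/(0.583×0.414) = 746.71 g/s.
Recycle n13 = 0.586×746.71 = 437.57 g/s.
Combined feed n9 = 1306 + 437.57 = 1743.6 g/s.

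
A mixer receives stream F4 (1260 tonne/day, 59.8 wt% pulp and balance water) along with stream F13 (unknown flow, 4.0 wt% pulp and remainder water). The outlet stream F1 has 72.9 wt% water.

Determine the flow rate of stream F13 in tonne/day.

Let F13 be the unknown flow. Total out = 1260 + F13.
water balance: 506.52 + 0.960·F13 = 0.729·(1260 + F13)
(0.960 − 0.729)·F13 = 0.729×1260 − 506.52 = 412.02
F13 = 412.02 / 0.231 = 1783.6 tonne/day

1784 tonne/day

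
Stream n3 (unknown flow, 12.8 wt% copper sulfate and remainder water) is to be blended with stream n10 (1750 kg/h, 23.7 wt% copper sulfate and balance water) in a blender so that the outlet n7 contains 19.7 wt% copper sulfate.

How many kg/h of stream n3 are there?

Let n3 be the unknown flow. Total out = 1750 + n3.
copper sulfate balance: 414.75 + 0.128·n3 = 0.197·(1750 + n3)
(0.128 − 0.197)·n3 = 0.197×1750 − 414.75 = -70
n3 = -70 / -0.069 = 1014.5 kg/h

1014 kg/h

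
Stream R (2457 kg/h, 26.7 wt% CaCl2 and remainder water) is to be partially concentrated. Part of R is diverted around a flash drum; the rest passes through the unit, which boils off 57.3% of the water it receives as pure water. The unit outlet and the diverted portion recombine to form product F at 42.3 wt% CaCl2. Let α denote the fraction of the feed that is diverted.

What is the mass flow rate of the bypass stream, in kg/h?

All 2457×0.267 = 656.02 kg/h of CaCl2 reaches F, so F = 656.02/0.423 = 1550.9 kg/h and vapour = 906.13 kg/h.
The evaporator receives (1−α)·2457 of feed at 0.733 water and removes 0.573 of that water:
0.573×0.733×(1−α)×2457 = 906.13
(1−α) = 906.13/1032 = 0.8781;  α = 0.1219.
Bypass flow = 0.1219×2457 = 299.6 kg/h.

299.6 kg/h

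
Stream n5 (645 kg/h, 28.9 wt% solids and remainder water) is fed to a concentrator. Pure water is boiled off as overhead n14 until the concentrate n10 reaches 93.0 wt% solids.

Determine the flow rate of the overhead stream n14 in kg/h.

444.6 kg/h

solids is conserved: 645×0.289 = 186.4 kg/h all reports to the concentrate.
Concentrate = 186.4/(target fraction) = 200.44 kg/h.
Overhead = 645 − 200.44 = 444.56 kg/h.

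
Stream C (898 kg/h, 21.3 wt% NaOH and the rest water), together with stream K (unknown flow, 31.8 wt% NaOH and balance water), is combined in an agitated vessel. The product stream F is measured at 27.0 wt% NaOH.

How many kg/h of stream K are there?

1066 kg/h

Let K be the unknown flow. Total out = 898 + K.
NaOH balance: 191.27 + 0.318·K = 0.270·(898 + K)
(0.318 − 0.270)·K = 0.270×898 − 191.27 = 51.186
K = 51.186 / 0.048 = 1066.4 kg/h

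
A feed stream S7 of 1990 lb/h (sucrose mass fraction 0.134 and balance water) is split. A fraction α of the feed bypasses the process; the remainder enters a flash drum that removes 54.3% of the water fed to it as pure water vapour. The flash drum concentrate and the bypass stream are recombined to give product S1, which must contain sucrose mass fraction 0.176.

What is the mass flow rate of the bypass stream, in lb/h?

All 1990×0.134 = 266.66 lb/h of sucrose reaches S1, so S1 = 266.66/0.176 = 1515.1 lb/h and vapour = 474.89 lb/h.
The evaporator receives (1−α)·1990 of feed at 0.866 water and removes 0.543 of that water:
0.543×0.866×(1−α)×1990 = 474.89
(1−α) = 474.89/935.77 = 0.5075;  α = 0.4925.
Bypass flow = 0.4925×1990 = 980.11 lb/h.

980.1 lb/h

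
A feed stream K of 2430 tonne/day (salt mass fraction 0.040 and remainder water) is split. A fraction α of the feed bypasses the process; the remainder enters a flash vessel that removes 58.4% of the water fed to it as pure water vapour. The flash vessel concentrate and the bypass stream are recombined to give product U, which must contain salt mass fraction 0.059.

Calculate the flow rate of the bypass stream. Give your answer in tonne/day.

All 2430×0.040 = 97.2 tonne/day of salt reaches U, so U = 97.2/0.059 = 1647.5 tonne/day and vapour = 782.54 tonne/day.
The evaporator receives (1−α)·2430 of feed at 0.960 water and removes 0.584 of that water:
0.584×0.960×(1−α)×2430 = 782.54
(1−α) = 782.54/1362.4 = 0.5744;  α = 0.4256.
Bypass flow = 0.4256×2430 = 1034.2 tonne/day.

1034 tonne/day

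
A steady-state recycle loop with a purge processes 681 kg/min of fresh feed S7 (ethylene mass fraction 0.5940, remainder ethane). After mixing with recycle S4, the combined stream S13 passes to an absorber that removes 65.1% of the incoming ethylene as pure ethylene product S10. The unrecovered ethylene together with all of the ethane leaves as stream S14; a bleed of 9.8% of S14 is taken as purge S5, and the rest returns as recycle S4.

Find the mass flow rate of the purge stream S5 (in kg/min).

ethane enters only via S7 and leaves only via the purge: 681×0.406 = 0.098×(ethane in S14), and the absorber passes all ethane, so ethane in S13 = ethane in S14 = 2821.3 kg/min.
ethylene in S13: m_A = 681×0.594 + (1−0.098)·(1−0.651)·m_A, so m_A = 404.51/0.6852 = 590.36 kg/min.
S14 = (1−0.651)×590.36 + 2821.3 = 3027.3 kg/min.
Purge S5 = 0.098×3027.3 = 296.68 kg/min.

296.7 kg/min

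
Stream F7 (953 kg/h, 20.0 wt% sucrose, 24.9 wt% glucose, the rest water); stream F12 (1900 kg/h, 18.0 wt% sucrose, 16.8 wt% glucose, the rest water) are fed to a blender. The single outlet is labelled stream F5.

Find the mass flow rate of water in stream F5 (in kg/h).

water out = water in = 953×0.551 + 1900×0.652 = 1763.9 kg/h.

1764 kg/h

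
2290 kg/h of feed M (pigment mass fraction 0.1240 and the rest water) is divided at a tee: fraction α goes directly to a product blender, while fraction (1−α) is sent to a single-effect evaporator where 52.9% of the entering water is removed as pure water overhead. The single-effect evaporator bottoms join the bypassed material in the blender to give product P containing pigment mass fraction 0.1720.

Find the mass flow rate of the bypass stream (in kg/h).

All 2290×0.124 = 283.96 kg/h of pigment reaches P, so P = 283.96/0.172 = 1650.9 kg/h and vapour = 639.07 kg/h.
The evaporator receives (1−α)·2290 of feed at 0.876 water and removes 0.529 of that water:
0.529×0.876×(1−α)×2290 = 639.07
(1−α) = 639.07/1061.2 = 0.6022;  α = 0.3978.
Bypass flow = 0.3978×2290 = 910.92 kg/h.

910.9 kg/h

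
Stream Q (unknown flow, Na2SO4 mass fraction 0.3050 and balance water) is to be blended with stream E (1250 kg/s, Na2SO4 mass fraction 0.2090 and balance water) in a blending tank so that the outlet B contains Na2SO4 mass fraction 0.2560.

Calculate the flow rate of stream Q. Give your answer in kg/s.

1199 kg/s

Let Q be the unknown flow. Total out = 1250 + Q.
Na2SO4 balance: 261.25 + 0.305·Q = 0.256·(1250 + Q)
(0.305 − 0.256)·Q = 0.256×1250 − 261.25 = 58.75
Q = 58.75 / 0.049 = 1199 kg/s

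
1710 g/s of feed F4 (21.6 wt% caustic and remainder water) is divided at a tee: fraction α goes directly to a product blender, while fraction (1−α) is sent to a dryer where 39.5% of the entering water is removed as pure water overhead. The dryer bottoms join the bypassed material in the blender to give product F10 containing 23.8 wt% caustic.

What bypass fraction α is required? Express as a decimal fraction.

All 1710×0.216 = 369.36 g/s of caustic reaches F10, so F10 = 369.36/0.238 = 1551.9 g/s and vapour = 158.07 g/s.
The evaporator receives (1−α)·1710 of feed at 0.784 water and removes 0.395 of that water:
0.395×0.784×(1−α)×1710 = 158.07
(1−α) = 158.07/529.55 = 0.2985;  α = 0.7015.

0.702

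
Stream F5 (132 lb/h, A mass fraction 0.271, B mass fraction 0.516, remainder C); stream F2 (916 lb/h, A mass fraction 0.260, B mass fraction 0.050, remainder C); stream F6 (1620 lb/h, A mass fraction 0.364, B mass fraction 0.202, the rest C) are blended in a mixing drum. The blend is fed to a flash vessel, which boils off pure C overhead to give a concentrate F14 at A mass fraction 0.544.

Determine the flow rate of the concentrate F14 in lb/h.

1588 lb/h

A entering = 132×0.271 + 916×0.260 + 1620×0.364 = 863.61 lb/h.
All A reports to F14, so F14 = 863.61/0.544 = 1587.5 lb/h.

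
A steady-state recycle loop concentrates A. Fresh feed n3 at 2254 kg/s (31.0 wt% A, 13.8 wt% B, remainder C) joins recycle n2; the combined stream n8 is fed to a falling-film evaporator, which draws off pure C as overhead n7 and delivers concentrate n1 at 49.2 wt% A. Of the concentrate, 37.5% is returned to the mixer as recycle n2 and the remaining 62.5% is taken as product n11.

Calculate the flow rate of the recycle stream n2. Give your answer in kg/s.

852.1 kg/s

Overall A balance (none leaves overhead): A in fresh feed = A in product, i.e. 2254×0.310 = (1−0.375)·n1·0.492.
n1 = 698.74/(0.492×0.625) = 2272.3 kg/s.
Recycle n2 = 0.375×2272.3 = 852.12 kg/s.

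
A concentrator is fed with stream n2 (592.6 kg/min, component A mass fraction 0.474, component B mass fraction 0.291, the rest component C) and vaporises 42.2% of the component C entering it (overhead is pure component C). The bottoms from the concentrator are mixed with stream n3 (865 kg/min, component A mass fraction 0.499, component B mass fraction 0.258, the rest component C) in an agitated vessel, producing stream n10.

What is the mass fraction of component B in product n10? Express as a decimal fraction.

0.283

Vapour removed = 0.422×0.235×592.6 = 58.768 kg/min; concentrate = 533.83 kg/min.
component B reaching the mixer = 172.45 (from concentrate) + 865×0.258 = 395.62 kg/min.
Product flow = 533.83 + 865 = 1398.8 kg/min; component B fraction = 0.283.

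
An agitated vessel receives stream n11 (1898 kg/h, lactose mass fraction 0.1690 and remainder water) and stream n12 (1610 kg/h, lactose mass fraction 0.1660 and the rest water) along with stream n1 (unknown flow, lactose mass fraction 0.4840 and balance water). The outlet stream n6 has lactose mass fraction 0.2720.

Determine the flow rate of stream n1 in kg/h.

Let n1 be the unknown flow. Total out = 3508 + n1.
lactose balance: 588.02 + 0.484·n1 = 0.272·(3508 + n1)
(0.484 − 0.272)·n1 = 0.272×3508 − 588.02 = 366.15
n1 = 366.15 / 0.212 = 1727.1 kg/h

1727 kg/h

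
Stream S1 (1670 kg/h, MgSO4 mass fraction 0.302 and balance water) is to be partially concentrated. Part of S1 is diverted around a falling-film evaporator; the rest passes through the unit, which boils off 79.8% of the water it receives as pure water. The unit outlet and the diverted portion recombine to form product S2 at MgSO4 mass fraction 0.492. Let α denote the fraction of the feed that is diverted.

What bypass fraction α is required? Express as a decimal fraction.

All 1670×0.302 = 504.34 kg/h of MgSO4 reaches S2, so S2 = 504.34/0.492 = 1025.1 kg/h and vapour = 644.92 kg/h.
The evaporator receives (1−α)·1670 of feed at 0.698 water and removes 0.798 of that water:
0.798×0.698×(1−α)×1670 = 644.92
(1−α) = 644.92/930.2 = 0.6933;  α = 0.3067.

0.307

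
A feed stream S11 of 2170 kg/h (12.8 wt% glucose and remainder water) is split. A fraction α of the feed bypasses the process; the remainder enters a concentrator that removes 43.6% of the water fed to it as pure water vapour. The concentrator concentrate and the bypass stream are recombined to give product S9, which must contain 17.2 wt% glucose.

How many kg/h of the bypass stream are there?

All 2170×0.128 = 277.76 kg/h of glucose reaches S9, so S9 = 277.76/0.172 = 1614.9 kg/h and vapour = 555.12 kg/h.
The evaporator receives (1−α)·2170 of feed at 0.872 water and removes 0.436 of that water:
0.436×0.872×(1−α)×2170 = 555.12
(1−α) = 555.12/825.02 = 0.6729;  α = 0.3271.
Bypass flow = 0.3271×2170 = 709.91 kg/h.

709.9 kg/h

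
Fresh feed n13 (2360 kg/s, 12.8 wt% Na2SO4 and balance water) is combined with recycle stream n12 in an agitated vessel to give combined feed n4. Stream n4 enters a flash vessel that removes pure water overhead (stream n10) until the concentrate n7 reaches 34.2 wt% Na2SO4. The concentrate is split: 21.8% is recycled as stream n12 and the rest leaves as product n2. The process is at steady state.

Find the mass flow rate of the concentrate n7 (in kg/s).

1130 kg/s

Overall Na2SO4 balance (none leaves overhead): Na2SO4 in fresh feed = Na2SO4 in product, i.e. 2360×0.128 = (1−0.218)·n7·0.342.
n7 = 302.08/(0.342×0.782) = 1129.5 kg/s.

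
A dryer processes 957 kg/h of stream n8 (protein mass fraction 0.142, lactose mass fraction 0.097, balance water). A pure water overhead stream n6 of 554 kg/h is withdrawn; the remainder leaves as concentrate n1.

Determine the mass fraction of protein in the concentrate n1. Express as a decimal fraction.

protein is not removed: 957×0.142 = 135.89 kg/h of protein enters n1.
Concentrate = 957 − 554 = 403 kg/h.
Mass fraction = 135.89/403 = 0.337.

0.337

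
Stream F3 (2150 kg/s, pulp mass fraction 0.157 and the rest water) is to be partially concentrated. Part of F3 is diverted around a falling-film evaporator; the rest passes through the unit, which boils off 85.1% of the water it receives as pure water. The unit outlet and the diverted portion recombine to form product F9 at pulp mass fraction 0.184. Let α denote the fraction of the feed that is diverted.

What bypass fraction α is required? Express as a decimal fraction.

All 2150×0.157 = 337.55 kg/s of pulp reaches F9, so F9 = 337.55/0.184 = 1834.5 kg/s and vapour = 315.49 kg/s.
The evaporator receives (1−α)·2150 of feed at 0.843 water and removes 0.851 of that water:
0.851×0.843×(1−α)×2150 = 315.49
(1−α) = 315.49/1542.4 = 0.2045;  α = 0.7955.

0.795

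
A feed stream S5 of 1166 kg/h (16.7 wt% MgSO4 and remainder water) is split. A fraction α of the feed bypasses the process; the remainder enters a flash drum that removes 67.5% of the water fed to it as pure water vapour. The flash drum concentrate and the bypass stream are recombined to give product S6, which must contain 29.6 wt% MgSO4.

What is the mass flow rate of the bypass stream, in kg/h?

262.3 kg/h

All 1166×0.167 = 194.72 kg/h of MgSO4 reaches S6, so S6 = 194.72/0.296 = 657.84 kg/h and vapour = 508.16 kg/h.
The evaporator receives (1−α)·1166 of feed at 0.833 water and removes 0.675 of that water:
0.675×0.833×(1−α)×1166 = 508.16
(1−α) = 508.16/655.61 = 0.7751;  α = 0.2249.
Bypass flow = 0.2249×1166 = 262.25 kg/h.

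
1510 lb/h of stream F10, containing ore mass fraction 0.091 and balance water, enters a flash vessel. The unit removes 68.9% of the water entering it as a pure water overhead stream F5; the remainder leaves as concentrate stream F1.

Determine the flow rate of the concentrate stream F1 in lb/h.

564.3 lb/h

water entering = 1510×0.909 = 1372.6 lb/h; overhead removed = 0.689×1372.6 = 945.71 lb/h.
Concentrate = 1510 − 945.71 = 564.29 lb/h.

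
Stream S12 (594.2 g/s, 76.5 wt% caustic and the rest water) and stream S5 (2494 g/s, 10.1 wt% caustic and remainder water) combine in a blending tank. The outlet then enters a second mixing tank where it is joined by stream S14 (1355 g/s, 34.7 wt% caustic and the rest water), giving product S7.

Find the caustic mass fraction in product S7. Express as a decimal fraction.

Overall, product flow = 4443.2 g/s.
caustic in = 594.2×0.765 + 2494×0.101 + 1355×0.347 = 1176.6 g/s.
caustic fraction in S7 = 0.2648.

0.2648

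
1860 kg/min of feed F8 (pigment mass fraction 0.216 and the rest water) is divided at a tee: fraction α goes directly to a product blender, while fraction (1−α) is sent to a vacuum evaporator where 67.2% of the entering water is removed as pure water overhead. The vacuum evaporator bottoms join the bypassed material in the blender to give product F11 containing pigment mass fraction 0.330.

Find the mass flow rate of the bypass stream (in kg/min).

All 1860×0.216 = 401.76 kg/min of pigment reaches F11, so F11 = 401.76/0.330 = 1217.5 kg/min and vapour = 642.55 kg/min.
The evaporator receives (1−α)·1860 of feed at 0.784 water and removes 0.672 of that water:
0.672×0.784×(1−α)×1860 = 642.55
(1−α) = 642.55/979.94 = 0.6557;  α = 0.3443.
Bypass flow = 0.3443×1860 = 640.4 kg/min.

640.4 kg/min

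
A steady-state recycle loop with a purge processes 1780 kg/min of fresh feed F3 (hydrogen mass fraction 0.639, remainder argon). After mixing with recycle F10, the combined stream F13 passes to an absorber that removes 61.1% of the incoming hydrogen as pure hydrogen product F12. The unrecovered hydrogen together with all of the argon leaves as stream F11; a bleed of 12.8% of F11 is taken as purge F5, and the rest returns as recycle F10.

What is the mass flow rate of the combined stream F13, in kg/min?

6741 kg/min

argon enters only via F3 and leaves only via the purge: 1780×0.361 = 0.128×(argon in F11), and the absorber passes all argon, so argon in F13 = argon in F11 = 5020.2 kg/min.
hydrogen in F13: m_A = 1780×0.639 + (1−0.128)·(1−0.611)·m_A, so m_A = 1137.4/0.6608 = 1721.3 kg/min.
F13 = 1721.3 + 5020.2 = 6741.5 kg/min.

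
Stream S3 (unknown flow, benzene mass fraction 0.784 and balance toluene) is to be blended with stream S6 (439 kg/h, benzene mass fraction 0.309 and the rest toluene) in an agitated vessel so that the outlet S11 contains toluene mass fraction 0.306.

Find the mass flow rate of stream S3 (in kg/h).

Let S3 be the unknown flow. Total out = 439 + S3.
toluene balance: 303.35 + 0.216·S3 = 0.306·(439 + S3)
(0.216 − 0.306)·S3 = 0.306×439 − 303.35 = -169.01
S3 = -169.01 / -0.090 = 1877.9 kg/h

1878 kg/h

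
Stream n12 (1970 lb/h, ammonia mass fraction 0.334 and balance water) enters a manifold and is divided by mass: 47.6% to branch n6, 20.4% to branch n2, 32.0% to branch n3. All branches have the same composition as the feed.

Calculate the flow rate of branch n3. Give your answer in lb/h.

630.4 lb/h

Branch n3 flow = 0.320×1970 = 630.4 lb/h.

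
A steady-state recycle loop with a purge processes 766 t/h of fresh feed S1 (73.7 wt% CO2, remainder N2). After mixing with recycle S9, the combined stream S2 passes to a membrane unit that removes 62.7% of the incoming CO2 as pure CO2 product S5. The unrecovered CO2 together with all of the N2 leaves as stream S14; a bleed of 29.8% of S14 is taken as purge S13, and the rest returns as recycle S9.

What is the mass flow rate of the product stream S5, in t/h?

CO2 in S2: m_A = 766×0.737 + (1−0.298)·(1−0.627)·m_A, so m_A = 564.54/0.7382 = 764.8 t/h.
Product S5 = 0.627×764.8 = 479.53 t/h.

479.5 t/h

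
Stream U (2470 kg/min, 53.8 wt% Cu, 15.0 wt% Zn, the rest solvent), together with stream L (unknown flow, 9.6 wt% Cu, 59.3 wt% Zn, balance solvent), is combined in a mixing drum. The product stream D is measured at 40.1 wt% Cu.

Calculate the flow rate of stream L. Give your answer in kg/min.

Let L be the unknown flow. Total out = 2470 + L.
Cu balance: 1328.9 + 0.096·L = 0.401·(2470 + L)
(0.096 − 0.401)·L = 0.401×2470 − 1328.9 = -338.39
L = -338.39 / -0.305 = 1109.5 kg/min

1109 kg/min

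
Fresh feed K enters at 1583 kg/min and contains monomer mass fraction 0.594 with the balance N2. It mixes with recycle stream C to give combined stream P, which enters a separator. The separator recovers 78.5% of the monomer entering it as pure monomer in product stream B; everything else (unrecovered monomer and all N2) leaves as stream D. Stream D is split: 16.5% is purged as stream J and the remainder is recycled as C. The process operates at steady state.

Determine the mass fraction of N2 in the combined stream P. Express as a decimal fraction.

N2 enters only via K and leaves only via the purge: 1583×0.406 = 0.165×(N2 in D), and the separator passes all N2, so N2 in P = N2 in D = 3895.1 kg/min.
monomer in P: m_A = 1583×0.594 + (1−0.165)·(1−0.785)·m_A, so m_A = 940.3/0.8205 = 1146 kg/min.
P = 1146 + 3895.1 = 5041.2 kg/min.
N2 fraction in P = 3895.1/5041.2 = 0.773.

0.773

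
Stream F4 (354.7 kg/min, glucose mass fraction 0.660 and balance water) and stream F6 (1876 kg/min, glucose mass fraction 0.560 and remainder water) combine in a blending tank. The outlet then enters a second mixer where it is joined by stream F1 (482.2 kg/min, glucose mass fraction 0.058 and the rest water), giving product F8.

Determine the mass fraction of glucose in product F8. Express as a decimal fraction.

Overall, product flow = 2712.9 kg/min.
glucose in = 354.7×0.660 + 1876×0.560 + 482.2×0.058 = 1312.6 kg/min.
glucose fraction in F8 = 0.484.

0.484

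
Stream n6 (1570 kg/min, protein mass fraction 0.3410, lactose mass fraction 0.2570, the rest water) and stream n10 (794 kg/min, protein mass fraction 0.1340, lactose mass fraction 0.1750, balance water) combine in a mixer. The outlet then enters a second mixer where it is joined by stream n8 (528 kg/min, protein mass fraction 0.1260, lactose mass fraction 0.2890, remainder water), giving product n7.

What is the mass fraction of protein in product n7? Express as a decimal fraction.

Overall, product flow = 2892 kg/min.
protein in = 1570×0.341 + 794×0.134 + 528×0.126 = 708.29 kg/min.
protein fraction in n7 = 0.2449.

0.2449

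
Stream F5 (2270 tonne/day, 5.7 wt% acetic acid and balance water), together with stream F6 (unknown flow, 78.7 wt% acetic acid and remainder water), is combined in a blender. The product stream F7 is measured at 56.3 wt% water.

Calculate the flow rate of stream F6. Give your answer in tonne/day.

Let F6 be the unknown flow. Total out = 2270 + F6.
water balance: 2140.6 + 0.213·F6 = 0.563·(2270 + F6)
(0.213 − 0.563)·F6 = 0.563×2270 − 2140.6 = -862.6
F6 = -862.6 / -0.350 = 2464.6 tonne/day

2465 tonne/day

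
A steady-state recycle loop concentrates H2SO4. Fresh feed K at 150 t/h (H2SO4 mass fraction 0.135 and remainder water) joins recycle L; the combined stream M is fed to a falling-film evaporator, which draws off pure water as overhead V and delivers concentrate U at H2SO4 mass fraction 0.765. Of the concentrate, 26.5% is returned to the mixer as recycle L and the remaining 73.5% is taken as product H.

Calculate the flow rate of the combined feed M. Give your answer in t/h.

159.5 t/h

Overall H2SO4 balance (none leaves overhead): H2SO4 in fresh feed = H2SO4 in product, i.e. 150×0.135 = (1−0.265)·U·0.765.
U = 20.25/(0.765×0.735) = 36.014 t/h.
Recycle L = 0.265×36.014 = 9.5438 t/h.
Combined feed M = 150 + 9.5438 = 159.54 t/h.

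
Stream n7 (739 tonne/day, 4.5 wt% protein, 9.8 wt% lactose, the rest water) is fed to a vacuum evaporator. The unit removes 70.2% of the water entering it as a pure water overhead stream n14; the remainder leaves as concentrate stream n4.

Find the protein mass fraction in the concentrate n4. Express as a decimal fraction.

protein is not removed: 739×0.045 = 33.255 tonne/day of protein enters n4.
water entering = 739×0.857 = 633.32 tonne/day; overhead removed = 0.702×633.32 = 444.59 tonne/day.
Concentrate = 739 − 444.59 = 294.41 tonne/day.
Mass fraction = 33.255/294.41 = 0.1130.

0.1130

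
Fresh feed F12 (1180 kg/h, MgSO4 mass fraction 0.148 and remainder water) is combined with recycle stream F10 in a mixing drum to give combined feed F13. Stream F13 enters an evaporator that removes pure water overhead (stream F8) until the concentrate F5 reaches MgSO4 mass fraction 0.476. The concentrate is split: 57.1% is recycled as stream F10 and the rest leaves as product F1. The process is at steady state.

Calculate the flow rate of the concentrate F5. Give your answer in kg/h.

855.2 kg/h

Overall MgSO4 balance (none leaves overhead): MgSO4 in fresh feed = MgSO4 in product, i.e. 1180×0.148 = (1−0.571)·F5·0.476.
F5 = 174.64/(0.476×0.429) = 855.22 kg/h.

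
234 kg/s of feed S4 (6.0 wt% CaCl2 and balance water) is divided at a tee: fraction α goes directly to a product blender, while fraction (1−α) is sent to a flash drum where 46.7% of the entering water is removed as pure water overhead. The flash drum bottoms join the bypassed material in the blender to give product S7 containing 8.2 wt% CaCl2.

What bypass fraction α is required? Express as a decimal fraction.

0.389

All 234×0.060 = 14.04 kg/s of CaCl2 reaches S7, so S7 = 14.04/0.082 = 171.22 kg/s and vapour = 62.78 kg/s.
The evaporator receives (1−α)·234 of feed at 0.940 water and removes 0.467 of that water:
0.467×0.940×(1−α)×234 = 62.78
(1−α) = 62.78/102.72 = 0.6112;  α = 0.3888.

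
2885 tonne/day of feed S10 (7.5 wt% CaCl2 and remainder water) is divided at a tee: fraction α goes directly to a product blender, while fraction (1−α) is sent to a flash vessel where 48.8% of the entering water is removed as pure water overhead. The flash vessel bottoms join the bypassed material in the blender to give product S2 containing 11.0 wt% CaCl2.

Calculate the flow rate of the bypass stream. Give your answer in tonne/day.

851.4 tonne/day

All 2885×0.075 = 216.38 tonne/day of CaCl2 reaches S2, so S2 = 216.38/0.110 = 1967 tonne/day and vapour = 917.95 tonne/day.
The evaporator receives (1−α)·2885 of feed at 0.925 water and removes 0.488 of that water:
0.488×0.925×(1−α)×2885 = 917.95
(1−α) = 917.95/1302.3 = 0.7049;  α = 0.2951.
Bypass flow = 0.2951×2885 = 851.43 tonne/day.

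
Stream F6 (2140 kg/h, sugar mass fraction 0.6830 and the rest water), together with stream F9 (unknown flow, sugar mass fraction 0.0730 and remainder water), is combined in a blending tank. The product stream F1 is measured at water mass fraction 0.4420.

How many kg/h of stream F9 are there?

551.5 kg/h

Let F9 be the unknown flow. Total out = 2140 + F9.
water balance: 678.38 + 0.927·F9 = 0.442·(2140 + F9)
(0.927 − 0.442)·F9 = 0.442×2140 − 678.38 = 267.5
F9 = 267.5 / 0.485 = 551.55 kg/h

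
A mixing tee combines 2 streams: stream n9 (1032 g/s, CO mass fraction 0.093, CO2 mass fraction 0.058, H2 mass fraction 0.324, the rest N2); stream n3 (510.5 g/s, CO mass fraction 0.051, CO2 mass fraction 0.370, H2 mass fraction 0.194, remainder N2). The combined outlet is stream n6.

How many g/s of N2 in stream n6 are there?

738.3 g/s

N2 out = N2 in = 1032×0.525 + 510.5×0.385 = 738.34 g/s.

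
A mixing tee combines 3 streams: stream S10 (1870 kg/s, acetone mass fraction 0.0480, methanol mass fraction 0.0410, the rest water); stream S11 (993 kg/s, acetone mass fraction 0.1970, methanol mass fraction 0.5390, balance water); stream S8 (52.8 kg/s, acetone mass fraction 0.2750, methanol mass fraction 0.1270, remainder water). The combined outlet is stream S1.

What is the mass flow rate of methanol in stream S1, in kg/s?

methanol out = methanol in = 1870×0.041 + 993×0.539 + 52.8×0.127 = 618.6 kg/s.

618.6 kg/s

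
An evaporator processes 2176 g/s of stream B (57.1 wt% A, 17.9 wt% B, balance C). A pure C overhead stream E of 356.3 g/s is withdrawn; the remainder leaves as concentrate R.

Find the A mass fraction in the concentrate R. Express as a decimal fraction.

A is not removed: 2176×0.571 = 1242.5 g/s of A enters R.
Concentrate = 2176 − 356.3 = 1819.7 g/s.
Mass fraction = 1242.5/1819.7 = 0.683.

0.683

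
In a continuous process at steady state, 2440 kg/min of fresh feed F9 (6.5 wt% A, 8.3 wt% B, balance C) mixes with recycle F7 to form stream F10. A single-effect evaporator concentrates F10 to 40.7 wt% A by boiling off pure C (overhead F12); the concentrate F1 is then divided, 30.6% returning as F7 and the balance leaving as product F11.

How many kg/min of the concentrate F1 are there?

Overall A balance (none leaves overhead): A in fresh feed = A in product, i.e. 2440×0.065 = (1−0.306)·F1·0.407.
F1 = 158.6/(0.407×0.694) = 561.5 kg/min.

561.5 kg/min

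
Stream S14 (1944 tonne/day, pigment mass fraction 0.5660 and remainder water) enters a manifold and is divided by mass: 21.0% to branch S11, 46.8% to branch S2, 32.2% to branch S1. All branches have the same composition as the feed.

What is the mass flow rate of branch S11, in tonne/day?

408.2 tonne/day

Branch S11 flow = 0.210×1944 = 408.24 tonne/day.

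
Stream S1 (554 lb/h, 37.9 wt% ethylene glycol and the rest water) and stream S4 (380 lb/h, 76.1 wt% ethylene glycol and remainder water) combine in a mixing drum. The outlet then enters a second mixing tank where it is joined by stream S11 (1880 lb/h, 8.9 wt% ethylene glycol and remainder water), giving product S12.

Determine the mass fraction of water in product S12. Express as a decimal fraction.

0.763

Overall, product flow = 2814 lb/h.
water in = 554×0.621 + 380×0.239 + 1880×0.911 = 2147.5 lb/h.
water fraction in S12 = 0.763.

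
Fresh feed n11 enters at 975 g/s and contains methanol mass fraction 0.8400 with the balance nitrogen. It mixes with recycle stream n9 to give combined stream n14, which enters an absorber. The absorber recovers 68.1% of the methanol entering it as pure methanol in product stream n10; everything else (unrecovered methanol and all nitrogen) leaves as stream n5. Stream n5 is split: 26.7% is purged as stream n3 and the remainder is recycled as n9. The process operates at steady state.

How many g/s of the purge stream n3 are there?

nitrogen enters only via n11 and leaves only via the purge: 975×0.160 = 0.267×(nitrogen in n5), and the absorber passes all nitrogen, so nitrogen in n14 = nitrogen in n5 = 584.27 g/s.
methanol in n14: m_A = 975×0.840 + (1−0.267)·(1−0.681)·m_A, so m_A = 819/0.7662 = 1068.9 g/s.
n5 = (1−0.681)×1068.9 + 584.27 = 925.26 g/s.
Purge n3 = 0.267×925.26 = 247.05 g/s.

247 g/s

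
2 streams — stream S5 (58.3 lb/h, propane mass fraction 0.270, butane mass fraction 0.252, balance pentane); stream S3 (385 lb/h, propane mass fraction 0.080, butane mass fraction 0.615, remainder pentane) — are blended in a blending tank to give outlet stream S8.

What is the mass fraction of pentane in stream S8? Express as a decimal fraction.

0.328

Total flow out = 58.3 + 385 = 443.3 lb/h.
pentane in = 58.3×0.478 + 385×0.305 = 145.29 lb/h.
pentane mass fraction in S8 = 145.29/443.3 = 0.328.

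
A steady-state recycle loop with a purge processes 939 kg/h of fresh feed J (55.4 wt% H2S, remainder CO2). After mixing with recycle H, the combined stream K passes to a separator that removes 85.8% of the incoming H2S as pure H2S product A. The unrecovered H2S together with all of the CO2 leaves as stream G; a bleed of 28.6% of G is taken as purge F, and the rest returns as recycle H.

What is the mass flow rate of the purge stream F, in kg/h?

442.3 kg/h

CO2 enters only via J and leaves only via the purge: 939×0.446 = 0.286×(CO2 in G), and the separator passes all CO2, so CO2 in K = CO2 in G = 1464.3 kg/h.
H2S in K: m_A = 939×0.554 + (1−0.286)·(1−0.858)·m_A, so m_A = 520.21/0.8986 = 578.9 kg/h.
G = (1−0.858)×578.9 + 1464.3 = 1546.5 kg/h.
Purge F = 0.286×1546.5 = 442.3 kg/h.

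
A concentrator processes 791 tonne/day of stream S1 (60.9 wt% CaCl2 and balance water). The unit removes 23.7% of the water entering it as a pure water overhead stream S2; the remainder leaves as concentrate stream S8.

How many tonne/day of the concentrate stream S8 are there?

water entering = 791×0.391 = 309.28 tonne/day; overhead removed = 0.237×309.28 = 73.3 tonne/day.
Concentrate = 791 − 73.3 = 717.7 tonne/day.

717.7 tonne/day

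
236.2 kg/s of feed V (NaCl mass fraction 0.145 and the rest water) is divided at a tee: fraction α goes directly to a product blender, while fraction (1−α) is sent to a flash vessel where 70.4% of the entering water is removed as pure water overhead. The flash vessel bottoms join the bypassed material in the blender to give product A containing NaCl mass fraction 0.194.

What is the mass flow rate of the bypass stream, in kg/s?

All 236.2×0.145 = 34.249 kg/s of NaCl reaches A, so A = 34.249/0.194 = 176.54 kg/s and vapour = 59.659 kg/s.
The evaporator receives (1−α)·236.2 of feed at 0.855 water and removes 0.704 of that water:
0.704×0.855×(1−α)×236.2 = 59.659
(1−α) = 59.659/142.17 = 0.4196;  α = 0.5804.
Bypass flow = 0.5804×236.2 = 137.09 kg/s.

137.1 kg/s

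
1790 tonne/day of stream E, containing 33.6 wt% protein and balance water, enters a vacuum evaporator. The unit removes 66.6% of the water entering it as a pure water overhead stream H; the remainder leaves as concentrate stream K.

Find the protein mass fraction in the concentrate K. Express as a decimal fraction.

0.6024

protein is not removed: 1790×0.336 = 601.44 tonne/day of protein enters K.
water entering = 1790×0.664 = 1188.6 tonne/day; overhead removed = 0.666×1188.6 = 791.58 tonne/day.
Concentrate = 1790 − 791.58 = 998.42 tonne/day.
Mass fraction = 601.44/998.42 = 0.6024.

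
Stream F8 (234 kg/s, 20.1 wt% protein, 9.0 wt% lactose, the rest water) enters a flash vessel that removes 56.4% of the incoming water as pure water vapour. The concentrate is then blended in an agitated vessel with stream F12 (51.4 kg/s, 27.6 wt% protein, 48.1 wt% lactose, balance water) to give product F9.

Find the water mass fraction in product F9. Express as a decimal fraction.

0.442

Vapour removed = 0.564×0.709×234 = 93.571 kg/s; concentrate = 140.43 kg/s.
water reaching the mixer = 72.335 (from concentrate) + 51.4×0.243 = 84.825 kg/s.
Product flow = 140.43 + 51.4 = 191.83 kg/s; water fraction = 0.442.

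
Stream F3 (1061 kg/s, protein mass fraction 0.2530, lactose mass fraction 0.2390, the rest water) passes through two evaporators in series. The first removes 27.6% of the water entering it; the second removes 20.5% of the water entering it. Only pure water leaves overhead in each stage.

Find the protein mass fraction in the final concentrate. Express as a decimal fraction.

water in feed = 1061×0.508 = 538.99 kg/s.
After stage 1: water left = (1−0.276)×538.99 = 390.23; stream total = 912.24 kg/s.
After stage 2: water left = (1−0.205)×390.23 = 310.23; final concentrate = 832.24 kg/s.
protein fraction = 268.43/832.24 = 0.3225.

0.3225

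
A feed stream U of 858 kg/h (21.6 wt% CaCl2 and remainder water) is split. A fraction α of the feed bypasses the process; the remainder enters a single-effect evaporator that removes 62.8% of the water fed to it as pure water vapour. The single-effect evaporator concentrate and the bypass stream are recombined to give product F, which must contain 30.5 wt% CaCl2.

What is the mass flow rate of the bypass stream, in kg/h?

349.5 kg/h

All 858×0.216 = 185.33 kg/h of CaCl2 reaches F, so F = 185.33/0.305 = 607.63 kg/h and vapour = 250.37 kg/h.
The evaporator receives (1−α)·858 of feed at 0.784 water and removes 0.628 of that water:
0.628×0.784×(1−α)×858 = 250.37
(1−α) = 250.37/422.44 = 0.5927;  α = 0.4073.
Bypass flow = 0.4073×858 = 349.49 kg/h.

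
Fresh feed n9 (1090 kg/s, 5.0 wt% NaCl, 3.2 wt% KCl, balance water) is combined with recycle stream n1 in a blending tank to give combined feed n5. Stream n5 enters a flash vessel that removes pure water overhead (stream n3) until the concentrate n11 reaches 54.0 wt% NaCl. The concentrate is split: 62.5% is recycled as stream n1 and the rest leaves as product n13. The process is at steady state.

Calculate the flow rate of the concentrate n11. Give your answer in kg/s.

269.1 kg/s

Overall NaCl balance (none leaves overhead): NaCl in fresh feed = NaCl in product, i.e. 1090×0.050 = (1−0.625)·n11·0.540.
n11 = 54.5/(0.540×0.375) = 269.14 kg/s.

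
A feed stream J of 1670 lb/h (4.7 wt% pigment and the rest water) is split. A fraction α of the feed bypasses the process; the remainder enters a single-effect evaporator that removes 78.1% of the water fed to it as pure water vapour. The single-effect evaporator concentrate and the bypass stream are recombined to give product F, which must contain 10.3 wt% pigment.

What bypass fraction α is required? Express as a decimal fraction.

0.270

All 1670×0.047 = 78.49 lb/h of pigment reaches F, so F = 78.49/0.103 = 762.04 lb/h and vapour = 907.96 lb/h.
The evaporator receives (1−α)·1670 of feed at 0.953 water and removes 0.781 of that water:
0.781×0.953×(1−α)×1670 = 907.96
(1−α) = 907.96/1243 = 0.7305;  α = 0.2695.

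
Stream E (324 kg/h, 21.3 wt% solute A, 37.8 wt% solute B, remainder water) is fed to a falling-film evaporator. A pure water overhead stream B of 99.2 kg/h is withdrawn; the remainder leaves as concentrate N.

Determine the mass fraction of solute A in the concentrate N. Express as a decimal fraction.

solute A is not removed: 324×0.213 = 69.012 kg/h of solute A enters N.
Concentrate = 324 − 99.2 = 224.8 kg/h.
Mass fraction = 69.012/224.8 = 0.3070.

0.3070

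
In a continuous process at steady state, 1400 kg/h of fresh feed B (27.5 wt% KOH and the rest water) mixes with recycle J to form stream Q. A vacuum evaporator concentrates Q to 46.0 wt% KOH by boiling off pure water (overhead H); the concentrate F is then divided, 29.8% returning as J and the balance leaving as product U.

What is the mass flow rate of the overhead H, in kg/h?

563 kg/h

Overall KOH balance (none leaves overhead): KOH in fresh feed = KOH in product, i.e. 1400×0.275 = (1−0.298)·F·0.460.
F = 385/(0.460×0.702) = 1192.2 kg/h.
Recycle J = 0.298×1192.2 = 355.29 kg/h.
Combined feed Q = 1400 + 355.29 = 1755.3 kg/h.
Overhead H = Q − F = 1755.3 − 1192.2 = 563.04 kg/h.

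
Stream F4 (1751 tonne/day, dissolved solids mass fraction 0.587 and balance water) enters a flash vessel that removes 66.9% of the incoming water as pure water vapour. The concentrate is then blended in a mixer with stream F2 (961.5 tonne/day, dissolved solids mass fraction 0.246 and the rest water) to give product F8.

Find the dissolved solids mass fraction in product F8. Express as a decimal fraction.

0.567

Vapour removed = 0.669×0.413×1751 = 483.8 tonne/day; concentrate = 1267.2 tonne/day.
dissolved solids reaching the mixer = 1027.8 (from concentrate) + 961.5×0.246 = 1264.4 tonne/day.
Product flow = 1267.2 + 961.5 = 2228.7 tonne/day; dissolved solids fraction = 0.567.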